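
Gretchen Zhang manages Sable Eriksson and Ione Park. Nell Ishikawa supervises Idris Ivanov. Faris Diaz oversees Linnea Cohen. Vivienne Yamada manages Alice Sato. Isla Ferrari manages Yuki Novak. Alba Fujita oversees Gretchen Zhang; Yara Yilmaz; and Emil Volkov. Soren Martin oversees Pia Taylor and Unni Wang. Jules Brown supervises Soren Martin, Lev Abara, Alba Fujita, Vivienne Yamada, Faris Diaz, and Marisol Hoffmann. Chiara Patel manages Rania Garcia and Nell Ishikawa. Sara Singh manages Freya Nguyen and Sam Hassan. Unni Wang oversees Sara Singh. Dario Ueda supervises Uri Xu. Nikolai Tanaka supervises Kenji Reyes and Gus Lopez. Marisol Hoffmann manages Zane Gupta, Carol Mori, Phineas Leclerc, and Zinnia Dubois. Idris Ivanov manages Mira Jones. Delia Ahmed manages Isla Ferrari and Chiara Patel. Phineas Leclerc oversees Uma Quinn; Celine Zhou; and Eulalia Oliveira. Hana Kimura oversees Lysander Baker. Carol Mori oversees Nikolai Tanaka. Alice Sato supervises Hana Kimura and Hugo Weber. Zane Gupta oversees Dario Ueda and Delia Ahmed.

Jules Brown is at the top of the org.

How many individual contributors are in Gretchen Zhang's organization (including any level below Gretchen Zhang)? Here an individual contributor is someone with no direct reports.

The people in Gretchen Zhang's organization with no one reporting to them are Ione Park, Sable Eriksson. That is 2.

2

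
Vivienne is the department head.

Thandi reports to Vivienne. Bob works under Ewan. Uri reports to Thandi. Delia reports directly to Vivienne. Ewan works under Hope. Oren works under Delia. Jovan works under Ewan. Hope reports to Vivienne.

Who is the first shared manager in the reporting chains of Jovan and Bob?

Jovan's chain of managers is Ewan, Hope, Vivienne. Bob's chain of managers is Ewan, Hope, Vivienne. The first manager that appears in both chains is Ewan.

Ewan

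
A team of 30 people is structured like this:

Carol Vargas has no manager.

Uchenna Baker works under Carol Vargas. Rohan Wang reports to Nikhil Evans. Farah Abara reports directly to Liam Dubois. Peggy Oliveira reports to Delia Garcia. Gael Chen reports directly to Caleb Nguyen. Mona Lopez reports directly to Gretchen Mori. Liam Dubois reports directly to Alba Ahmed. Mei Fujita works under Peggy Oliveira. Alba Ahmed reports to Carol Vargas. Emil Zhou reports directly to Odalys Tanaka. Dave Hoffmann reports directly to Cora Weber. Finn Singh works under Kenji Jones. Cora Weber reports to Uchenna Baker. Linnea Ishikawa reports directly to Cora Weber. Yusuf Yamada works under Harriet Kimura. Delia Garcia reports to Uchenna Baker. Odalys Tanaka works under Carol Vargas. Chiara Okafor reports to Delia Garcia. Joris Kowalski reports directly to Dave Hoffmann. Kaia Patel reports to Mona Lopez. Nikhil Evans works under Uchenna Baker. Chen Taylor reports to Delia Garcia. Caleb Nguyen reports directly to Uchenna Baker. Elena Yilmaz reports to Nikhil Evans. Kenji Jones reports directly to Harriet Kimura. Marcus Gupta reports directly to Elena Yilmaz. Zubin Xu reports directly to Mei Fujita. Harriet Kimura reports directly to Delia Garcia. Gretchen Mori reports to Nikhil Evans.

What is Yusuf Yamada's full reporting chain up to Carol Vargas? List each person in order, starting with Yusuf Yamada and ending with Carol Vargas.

Yusuf Yamada reports to Harriet Kimura. Harriet Kimura reports to Delia Garcia. Delia Garcia reports to Uchenna Baker. Uchenna Baker reports to Carol Vargas. Carol Vargas is at the top.

Yusuf Yamada -> Harriet Kimura -> Delia Garcia -> Uchenna Baker -> Carol Vargas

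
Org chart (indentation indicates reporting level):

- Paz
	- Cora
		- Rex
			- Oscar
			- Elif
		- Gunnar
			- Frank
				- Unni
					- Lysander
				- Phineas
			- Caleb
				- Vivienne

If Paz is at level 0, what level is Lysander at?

5

Chain from Lysander up to Paz: Lysander → Unni → Frank → Gunnar → Cora → Paz. That is 5 steps up, so Lysander is 5 levels below Paz.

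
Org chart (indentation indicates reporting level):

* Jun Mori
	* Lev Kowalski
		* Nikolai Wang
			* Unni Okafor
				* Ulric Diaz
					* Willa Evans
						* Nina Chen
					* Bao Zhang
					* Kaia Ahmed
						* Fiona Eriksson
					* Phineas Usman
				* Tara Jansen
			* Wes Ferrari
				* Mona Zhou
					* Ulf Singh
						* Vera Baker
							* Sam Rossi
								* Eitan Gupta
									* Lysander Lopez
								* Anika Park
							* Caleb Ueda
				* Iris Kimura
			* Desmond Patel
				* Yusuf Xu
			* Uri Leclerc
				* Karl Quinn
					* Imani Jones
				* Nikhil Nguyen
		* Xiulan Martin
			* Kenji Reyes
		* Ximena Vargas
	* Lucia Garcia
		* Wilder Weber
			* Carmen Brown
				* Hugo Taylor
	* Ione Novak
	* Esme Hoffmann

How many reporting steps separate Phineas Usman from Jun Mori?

Chain from Phineas Usman up to Jun Mori: Phineas Usman → Ulric Diaz → Unni Okafor → Nikolai Wang → Lev Kowalski → Jun Mori. That is 5 steps up, so Phineas Usman is 5 levels below Jun Mori.

5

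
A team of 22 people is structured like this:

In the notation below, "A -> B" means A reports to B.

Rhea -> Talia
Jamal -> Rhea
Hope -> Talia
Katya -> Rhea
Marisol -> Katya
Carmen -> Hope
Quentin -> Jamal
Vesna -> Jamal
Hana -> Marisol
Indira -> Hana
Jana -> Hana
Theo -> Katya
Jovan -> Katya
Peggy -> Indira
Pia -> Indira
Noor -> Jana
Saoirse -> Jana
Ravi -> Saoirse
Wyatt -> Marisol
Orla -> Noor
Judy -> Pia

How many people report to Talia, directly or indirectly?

Talia directly manages Rhea, Hope. Under Rhea: Katya, Jovan, Theo, Marisol, Wyatt, Hana, Jana, Saoirse, Ravi, Noor, Orla, Indira, Pia, Judy, Peggy, Jamal, Vesna, Quentin (18). Under Hope: Carmen (1). So Talia's organization is 2 direct reports plus everyone under them: 19 + 2 = 21.

21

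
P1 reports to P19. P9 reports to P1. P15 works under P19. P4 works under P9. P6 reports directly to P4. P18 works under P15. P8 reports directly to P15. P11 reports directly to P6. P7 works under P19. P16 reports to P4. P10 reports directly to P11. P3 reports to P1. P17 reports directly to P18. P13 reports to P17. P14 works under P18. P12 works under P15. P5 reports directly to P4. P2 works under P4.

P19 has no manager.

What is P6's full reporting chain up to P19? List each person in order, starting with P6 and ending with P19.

P6 -> P4 -> P9 -> P1 -> P19

P6 reports to P4. P4 reports to P9. P9 reports to P1. P1 reports to P19. P19 is at the top.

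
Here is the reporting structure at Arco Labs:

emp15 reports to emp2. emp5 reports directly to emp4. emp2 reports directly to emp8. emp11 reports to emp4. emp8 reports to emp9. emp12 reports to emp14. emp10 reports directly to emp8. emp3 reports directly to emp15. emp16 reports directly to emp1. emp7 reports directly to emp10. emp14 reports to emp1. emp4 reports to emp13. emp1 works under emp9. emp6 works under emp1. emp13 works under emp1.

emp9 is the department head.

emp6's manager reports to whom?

emp9

emp6 reports to emp1, and emp1 reports to emp9. So emp6's skip-level manager is emp9.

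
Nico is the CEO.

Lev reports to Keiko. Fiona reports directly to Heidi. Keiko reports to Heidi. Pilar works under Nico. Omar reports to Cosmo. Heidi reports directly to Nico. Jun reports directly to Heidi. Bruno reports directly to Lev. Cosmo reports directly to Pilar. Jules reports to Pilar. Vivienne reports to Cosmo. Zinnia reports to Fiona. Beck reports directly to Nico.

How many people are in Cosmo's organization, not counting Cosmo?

2

Cosmo directly manages Omar, Vivienne. Omar has no reports. Vivienne has no reports. So Cosmo's organization is 2 direct reports plus everyone under them: 1 + 1 = 2.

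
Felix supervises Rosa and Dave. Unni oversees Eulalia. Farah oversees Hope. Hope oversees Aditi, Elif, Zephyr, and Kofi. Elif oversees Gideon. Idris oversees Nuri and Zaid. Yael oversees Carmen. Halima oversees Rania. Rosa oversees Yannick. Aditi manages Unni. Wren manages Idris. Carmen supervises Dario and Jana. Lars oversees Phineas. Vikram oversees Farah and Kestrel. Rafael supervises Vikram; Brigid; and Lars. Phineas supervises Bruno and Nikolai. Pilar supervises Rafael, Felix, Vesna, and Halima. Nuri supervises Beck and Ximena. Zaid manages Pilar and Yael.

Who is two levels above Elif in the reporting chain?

Elif reports to Hope, and Hope reports to Farah. So Elif's skip-level manager is Farah.

Farah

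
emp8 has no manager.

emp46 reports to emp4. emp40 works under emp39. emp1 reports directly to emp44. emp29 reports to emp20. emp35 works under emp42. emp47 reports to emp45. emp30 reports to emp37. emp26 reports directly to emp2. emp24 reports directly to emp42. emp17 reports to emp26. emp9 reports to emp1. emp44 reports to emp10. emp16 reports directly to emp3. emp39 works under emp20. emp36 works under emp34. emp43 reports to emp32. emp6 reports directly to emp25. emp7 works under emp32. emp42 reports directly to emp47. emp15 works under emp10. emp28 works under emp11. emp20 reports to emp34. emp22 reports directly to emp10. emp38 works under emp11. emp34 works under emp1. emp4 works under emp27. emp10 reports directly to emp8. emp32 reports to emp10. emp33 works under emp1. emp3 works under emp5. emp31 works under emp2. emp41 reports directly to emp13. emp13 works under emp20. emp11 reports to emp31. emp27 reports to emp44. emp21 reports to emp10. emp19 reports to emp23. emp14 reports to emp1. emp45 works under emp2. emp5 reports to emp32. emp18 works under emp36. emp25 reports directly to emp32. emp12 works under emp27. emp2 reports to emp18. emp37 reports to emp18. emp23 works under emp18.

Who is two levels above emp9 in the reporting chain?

emp44

emp9 reports to emp1, and emp1 reports to emp44. So emp9's skip-level manager is emp44.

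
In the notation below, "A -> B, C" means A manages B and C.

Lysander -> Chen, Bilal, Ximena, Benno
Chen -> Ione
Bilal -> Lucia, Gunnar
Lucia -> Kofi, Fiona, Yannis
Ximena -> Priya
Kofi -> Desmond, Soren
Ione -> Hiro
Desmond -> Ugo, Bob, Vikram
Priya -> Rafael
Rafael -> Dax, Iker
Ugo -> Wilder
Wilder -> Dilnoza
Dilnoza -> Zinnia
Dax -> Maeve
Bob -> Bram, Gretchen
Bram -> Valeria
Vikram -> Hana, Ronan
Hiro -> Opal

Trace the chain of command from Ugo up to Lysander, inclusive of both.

Ugo reports to Desmond. Desmond reports to Kofi. Kofi reports to Lucia. Lucia reports to Bilal. Bilal reports to Lysander. Lysander is at the top.

Ugo -> Desmond -> Kofi -> Lucia -> Bilal -> Lysander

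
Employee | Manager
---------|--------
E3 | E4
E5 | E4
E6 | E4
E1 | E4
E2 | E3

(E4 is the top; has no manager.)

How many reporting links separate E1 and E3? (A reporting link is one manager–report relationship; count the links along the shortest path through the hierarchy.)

2

E1 is 1 level below E4, and E3 is 1 level below E4 (their lowest common manager). The shortest path runs up from E1 to E4 and back down to E3: 1 + 1 = 2 links.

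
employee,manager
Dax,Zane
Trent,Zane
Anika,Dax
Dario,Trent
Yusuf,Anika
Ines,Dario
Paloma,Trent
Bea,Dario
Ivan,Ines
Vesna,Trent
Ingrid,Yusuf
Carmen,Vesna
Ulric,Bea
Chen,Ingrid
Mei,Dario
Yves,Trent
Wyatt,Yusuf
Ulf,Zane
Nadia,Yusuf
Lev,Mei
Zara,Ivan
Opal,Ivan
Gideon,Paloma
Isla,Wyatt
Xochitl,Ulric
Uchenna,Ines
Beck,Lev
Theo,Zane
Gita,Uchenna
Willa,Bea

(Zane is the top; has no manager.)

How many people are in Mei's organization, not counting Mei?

Mei directly manages Lev. Under Lev: Beck (1). That's 2 in total.

2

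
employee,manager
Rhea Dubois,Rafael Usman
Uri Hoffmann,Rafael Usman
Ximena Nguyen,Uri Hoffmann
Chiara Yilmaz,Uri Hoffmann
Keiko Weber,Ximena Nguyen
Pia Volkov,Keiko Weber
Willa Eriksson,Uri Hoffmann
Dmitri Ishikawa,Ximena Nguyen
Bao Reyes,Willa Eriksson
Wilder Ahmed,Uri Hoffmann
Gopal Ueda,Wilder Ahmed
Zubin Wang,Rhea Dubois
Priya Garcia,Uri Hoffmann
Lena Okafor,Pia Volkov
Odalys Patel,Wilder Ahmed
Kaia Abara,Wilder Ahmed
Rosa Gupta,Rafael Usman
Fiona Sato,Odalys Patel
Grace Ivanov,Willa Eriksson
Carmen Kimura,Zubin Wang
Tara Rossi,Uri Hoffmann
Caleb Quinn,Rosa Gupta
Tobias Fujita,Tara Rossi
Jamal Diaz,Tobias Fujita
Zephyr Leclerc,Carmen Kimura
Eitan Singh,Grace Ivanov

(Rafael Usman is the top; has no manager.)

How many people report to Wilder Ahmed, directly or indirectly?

4

Wilder Ahmed directly manages Gopal Ueda, Odalys Patel, Kaia Abara. Gopal Ueda has no reports. Under Odalys Patel: Fiona Sato (1). Kaia Abara has no reports. So Wilder Ahmed's organization is 3 direct reports plus everyone under them: 1 + 2 + 1 = 4.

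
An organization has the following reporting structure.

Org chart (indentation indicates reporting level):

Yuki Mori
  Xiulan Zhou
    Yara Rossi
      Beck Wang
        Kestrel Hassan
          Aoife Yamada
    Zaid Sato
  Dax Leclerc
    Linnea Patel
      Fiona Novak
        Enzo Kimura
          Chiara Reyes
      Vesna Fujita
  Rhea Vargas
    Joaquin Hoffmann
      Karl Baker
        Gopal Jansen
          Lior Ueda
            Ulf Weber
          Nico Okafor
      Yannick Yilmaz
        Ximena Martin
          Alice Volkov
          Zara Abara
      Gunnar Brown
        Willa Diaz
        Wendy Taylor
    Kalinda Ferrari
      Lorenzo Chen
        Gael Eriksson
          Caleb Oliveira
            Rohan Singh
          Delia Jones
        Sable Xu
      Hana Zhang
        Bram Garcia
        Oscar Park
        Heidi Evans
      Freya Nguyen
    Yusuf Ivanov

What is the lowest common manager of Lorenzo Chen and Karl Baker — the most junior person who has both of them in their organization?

Lorenzo Chen's chain of managers is Kalinda Ferrari, Rhea Vargas, Yuki Mori. Karl Baker's chain of managers is Joaquin Hoffmann, Rhea Vargas, Yuki Mori. The first manager that appears in both chains is Rhea Vargas.

Rhea Vargas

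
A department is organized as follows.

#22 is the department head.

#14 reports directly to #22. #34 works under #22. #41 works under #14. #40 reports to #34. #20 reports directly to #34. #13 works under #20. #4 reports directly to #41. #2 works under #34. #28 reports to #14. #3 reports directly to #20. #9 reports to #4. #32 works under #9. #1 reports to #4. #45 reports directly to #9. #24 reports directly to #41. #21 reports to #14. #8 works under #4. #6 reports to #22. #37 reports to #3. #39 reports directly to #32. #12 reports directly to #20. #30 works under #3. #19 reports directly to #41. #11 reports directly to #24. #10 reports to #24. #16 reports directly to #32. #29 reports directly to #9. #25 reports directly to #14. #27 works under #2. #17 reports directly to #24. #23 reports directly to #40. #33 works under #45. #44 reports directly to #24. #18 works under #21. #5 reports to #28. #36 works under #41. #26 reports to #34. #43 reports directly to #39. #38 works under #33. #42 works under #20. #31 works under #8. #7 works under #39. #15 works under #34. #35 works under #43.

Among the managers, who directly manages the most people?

#34

Direct-report counts: #22 has 3; #34 has 5; #2 has 1; #20 has 4; #3 has 2; #40 has 1; #14 has 4; #21 has 1; #28 has 1; #41 has 4; #24 has 4; #4 has 3; #8 has 1; #9 has 3; #45 has 1; #33 has 1; #32 has 2; #39 has 2; #43 has 1. The largest is 5, held by #34.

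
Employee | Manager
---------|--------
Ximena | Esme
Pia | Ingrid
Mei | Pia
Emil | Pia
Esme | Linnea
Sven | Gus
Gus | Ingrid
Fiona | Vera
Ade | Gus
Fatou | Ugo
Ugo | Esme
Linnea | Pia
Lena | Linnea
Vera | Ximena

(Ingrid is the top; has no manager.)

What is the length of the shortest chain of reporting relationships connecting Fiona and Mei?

6

Fiona is 5 levels below Pia, and Mei is 1 level below Pia (their lowest common manager). The shortest path runs up from Fiona to Pia and back down to Mei: 5 + 1 = 6 links.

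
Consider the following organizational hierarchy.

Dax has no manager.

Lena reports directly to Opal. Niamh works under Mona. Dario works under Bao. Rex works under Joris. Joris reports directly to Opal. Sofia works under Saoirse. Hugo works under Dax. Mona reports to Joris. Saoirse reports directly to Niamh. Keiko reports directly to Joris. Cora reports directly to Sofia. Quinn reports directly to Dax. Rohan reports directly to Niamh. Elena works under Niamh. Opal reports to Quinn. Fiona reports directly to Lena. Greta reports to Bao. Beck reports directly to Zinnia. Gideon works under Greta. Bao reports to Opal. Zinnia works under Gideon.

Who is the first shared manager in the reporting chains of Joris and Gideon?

Opal

Joris's chain of managers is Opal, Quinn, Dax. Gideon's chain of managers is Greta, Bao, Opal, Quinn, Dax. The first manager that appears in both chains is Opal.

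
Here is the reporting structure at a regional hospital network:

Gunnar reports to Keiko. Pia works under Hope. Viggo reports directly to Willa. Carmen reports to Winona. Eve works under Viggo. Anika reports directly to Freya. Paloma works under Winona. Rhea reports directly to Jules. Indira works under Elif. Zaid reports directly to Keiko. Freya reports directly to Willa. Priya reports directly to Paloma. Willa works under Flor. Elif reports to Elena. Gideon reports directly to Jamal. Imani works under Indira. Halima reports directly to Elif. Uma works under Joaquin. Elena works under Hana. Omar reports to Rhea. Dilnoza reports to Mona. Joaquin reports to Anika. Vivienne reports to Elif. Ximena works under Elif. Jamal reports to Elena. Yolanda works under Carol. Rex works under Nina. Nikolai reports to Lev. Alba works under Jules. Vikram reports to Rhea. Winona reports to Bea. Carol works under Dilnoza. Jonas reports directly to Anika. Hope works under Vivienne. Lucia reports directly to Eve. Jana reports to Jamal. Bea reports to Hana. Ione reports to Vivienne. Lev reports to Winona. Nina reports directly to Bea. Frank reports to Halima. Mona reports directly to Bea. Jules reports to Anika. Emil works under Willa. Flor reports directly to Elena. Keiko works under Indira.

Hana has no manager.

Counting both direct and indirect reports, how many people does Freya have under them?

Freya directly manages Anika. Under Anika: Jonas, Joaquin, Uma, Jules, Alba, Rhea, Vikram, Omar (8). That's 9 in total.

9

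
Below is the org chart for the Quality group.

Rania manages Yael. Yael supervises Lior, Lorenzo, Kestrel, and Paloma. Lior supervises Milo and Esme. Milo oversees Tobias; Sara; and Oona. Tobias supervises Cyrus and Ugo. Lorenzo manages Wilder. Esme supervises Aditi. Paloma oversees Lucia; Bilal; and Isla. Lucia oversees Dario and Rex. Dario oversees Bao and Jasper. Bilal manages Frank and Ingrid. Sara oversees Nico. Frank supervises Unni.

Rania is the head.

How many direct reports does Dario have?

2

Dario directly manages Jasper, Bao. That is 2 direct reports.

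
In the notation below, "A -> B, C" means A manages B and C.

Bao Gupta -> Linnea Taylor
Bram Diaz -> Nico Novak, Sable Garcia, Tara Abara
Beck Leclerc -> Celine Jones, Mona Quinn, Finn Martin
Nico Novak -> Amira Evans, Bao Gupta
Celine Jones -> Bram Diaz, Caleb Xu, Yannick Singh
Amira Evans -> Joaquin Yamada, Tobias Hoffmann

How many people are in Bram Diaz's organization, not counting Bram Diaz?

Bram Diaz directly manages Nico Novak, Sable Garcia, Tara Abara. Under Nico Novak: Bao Gupta, Linnea Taylor, Amira Evans, Tobias Hoffmann, Joaquin Yamada (5). Sable Garcia has no reports. Tara Abara has no reports. So Bram Diaz's organization is 3 direct reports plus everyone under them: 6 + 1 + 1 = 8.

8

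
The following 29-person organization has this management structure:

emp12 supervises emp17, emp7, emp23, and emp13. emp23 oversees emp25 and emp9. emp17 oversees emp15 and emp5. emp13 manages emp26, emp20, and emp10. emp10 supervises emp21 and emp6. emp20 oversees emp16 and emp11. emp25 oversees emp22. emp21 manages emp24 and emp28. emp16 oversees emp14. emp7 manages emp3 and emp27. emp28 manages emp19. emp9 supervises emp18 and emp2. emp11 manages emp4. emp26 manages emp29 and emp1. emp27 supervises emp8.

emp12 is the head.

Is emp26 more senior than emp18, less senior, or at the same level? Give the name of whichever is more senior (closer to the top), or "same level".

emp26 is 2 levels below emp12; emp18 is 3. emp26 is higher.

emp26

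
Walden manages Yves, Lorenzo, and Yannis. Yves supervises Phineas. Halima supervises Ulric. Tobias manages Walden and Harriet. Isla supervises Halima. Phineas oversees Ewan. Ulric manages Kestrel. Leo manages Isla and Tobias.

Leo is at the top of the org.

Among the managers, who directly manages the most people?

Direct-report counts: Leo has 2; Isla has 1; Halima has 1; Ulric has 1; Tobias has 2; Walden has 3; Yves has 1; Phineas has 1. The largest is 3, held by Walden.

Walden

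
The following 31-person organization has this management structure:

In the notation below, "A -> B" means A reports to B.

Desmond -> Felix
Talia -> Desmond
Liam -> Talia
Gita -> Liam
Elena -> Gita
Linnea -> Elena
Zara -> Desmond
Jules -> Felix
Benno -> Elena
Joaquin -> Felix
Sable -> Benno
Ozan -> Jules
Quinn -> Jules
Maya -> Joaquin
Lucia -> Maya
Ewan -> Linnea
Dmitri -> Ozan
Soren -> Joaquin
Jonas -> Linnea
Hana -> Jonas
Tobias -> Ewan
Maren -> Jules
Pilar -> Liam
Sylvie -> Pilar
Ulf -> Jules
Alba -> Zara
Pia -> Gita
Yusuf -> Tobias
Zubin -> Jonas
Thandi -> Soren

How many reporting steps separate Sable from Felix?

7

Chain from Sable up to Felix: Sable → Benno → Elena → Gita → Liam → Talia → Desmond → Felix. That is 7 steps up, so Sable is 7 levels below Felix.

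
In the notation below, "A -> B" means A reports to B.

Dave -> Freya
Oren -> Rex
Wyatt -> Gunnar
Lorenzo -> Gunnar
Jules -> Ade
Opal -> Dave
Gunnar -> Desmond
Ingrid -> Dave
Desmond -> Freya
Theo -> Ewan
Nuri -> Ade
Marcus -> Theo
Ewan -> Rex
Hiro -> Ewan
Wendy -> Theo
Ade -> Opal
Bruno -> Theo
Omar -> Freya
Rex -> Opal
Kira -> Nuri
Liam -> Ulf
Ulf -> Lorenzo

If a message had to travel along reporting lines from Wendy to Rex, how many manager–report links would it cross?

3

Wendy is in Rex's organization: the chain from Wendy up to Rex is Wendy → Theo → Ewan → Rex, which is 3 links.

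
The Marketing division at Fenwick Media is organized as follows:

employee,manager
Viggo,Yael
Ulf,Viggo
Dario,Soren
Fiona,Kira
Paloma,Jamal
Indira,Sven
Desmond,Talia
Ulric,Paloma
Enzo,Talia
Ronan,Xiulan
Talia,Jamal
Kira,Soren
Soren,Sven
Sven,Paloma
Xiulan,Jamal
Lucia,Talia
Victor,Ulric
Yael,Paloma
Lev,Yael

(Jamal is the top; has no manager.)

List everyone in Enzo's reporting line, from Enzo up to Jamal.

Enzo -> Talia -> Jamal

Enzo reports to Talia. Talia reports to Jamal. Jamal is at the top.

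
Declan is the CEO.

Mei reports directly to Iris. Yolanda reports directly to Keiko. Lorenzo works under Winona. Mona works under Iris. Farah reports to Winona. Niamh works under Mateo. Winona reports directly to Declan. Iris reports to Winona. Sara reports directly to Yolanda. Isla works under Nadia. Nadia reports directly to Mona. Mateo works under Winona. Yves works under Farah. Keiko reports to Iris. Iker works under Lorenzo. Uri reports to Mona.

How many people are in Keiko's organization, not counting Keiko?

Keiko directly manages Yolanda. Under Yolanda: Sara (1). That's 2 in total.

2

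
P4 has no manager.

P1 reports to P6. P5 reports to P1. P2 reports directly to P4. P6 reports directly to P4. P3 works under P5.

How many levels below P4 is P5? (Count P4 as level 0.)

3

Chain from P5 up to P4: P5 → P1 → P6 → P4. That is 3 steps up, so P5 is 3 levels below P4.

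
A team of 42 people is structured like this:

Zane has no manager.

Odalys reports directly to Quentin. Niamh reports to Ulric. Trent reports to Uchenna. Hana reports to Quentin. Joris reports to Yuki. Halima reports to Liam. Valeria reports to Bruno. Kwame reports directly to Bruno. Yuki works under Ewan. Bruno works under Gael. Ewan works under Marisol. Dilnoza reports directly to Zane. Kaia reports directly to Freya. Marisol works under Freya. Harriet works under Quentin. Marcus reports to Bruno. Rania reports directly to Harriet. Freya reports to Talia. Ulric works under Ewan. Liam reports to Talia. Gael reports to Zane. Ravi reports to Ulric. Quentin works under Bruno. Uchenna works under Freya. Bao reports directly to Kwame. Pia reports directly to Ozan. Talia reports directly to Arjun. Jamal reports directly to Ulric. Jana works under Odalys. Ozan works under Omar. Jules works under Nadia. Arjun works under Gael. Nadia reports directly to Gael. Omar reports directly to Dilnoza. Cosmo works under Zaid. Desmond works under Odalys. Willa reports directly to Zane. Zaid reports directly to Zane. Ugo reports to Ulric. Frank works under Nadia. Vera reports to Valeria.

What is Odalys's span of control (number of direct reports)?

2

Odalys directly manages Jana, Desmond. That is 2 direct reports.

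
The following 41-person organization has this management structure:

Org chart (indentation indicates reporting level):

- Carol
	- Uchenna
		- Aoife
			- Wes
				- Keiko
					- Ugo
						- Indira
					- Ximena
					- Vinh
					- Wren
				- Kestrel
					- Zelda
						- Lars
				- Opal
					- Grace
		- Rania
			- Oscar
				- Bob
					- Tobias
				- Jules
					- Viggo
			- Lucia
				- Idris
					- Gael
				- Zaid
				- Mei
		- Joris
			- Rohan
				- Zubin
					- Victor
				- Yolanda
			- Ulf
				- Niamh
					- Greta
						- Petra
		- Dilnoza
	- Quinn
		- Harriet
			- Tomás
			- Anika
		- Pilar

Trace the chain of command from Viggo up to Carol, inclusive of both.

Viggo -> Jules -> Oscar -> Rania -> Uchenna -> Carol

Viggo reports to Jules. Jules reports to Oscar. Oscar reports to Rania. Rania reports to Uchenna. Uchenna reports to Carol. Carol is at the top.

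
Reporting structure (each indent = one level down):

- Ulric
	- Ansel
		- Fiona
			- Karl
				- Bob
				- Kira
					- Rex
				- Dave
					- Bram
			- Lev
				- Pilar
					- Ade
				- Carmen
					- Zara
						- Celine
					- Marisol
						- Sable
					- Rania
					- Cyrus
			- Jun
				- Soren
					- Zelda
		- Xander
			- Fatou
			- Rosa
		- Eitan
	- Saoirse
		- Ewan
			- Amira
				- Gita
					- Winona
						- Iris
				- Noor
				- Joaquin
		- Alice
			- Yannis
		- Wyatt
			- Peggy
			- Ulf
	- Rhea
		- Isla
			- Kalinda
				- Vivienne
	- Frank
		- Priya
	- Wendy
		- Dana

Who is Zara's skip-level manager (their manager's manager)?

Lev

Zara reports to Carmen, and Carmen reports to Lev. So Zara's skip-level manager is Lev.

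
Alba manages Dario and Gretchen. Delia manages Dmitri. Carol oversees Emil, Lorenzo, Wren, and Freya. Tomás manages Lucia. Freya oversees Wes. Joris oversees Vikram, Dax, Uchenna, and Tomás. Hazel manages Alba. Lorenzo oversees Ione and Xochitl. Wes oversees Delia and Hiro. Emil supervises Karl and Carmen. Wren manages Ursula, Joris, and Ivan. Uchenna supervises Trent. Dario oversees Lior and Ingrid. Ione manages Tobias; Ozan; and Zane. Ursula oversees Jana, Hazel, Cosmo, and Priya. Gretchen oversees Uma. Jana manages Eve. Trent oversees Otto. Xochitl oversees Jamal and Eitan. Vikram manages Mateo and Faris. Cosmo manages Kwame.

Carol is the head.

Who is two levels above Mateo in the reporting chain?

Mateo reports to Vikram, and Vikram reports to Joris. So Mateo's skip-level manager is Joris.

Joris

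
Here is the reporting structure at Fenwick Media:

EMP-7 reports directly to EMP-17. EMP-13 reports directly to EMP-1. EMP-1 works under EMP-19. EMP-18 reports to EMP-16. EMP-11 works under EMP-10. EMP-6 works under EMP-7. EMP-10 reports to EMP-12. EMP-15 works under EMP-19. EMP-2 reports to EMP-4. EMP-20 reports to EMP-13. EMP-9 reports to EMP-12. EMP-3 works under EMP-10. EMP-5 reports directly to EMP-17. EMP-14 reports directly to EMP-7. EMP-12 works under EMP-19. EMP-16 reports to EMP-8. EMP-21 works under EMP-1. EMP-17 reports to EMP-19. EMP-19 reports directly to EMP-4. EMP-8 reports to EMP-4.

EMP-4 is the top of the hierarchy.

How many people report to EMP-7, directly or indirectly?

2

EMP-7 directly manages EMP-14, EMP-6. EMP-14 has no reports. EMP-6 has no reports. So EMP-7's organization is 2 direct reports plus everyone under them: 1 + 1 = 2.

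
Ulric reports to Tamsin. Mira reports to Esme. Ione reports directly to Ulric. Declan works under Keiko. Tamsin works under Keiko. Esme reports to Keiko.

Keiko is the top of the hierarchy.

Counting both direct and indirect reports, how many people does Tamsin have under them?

2

Tamsin directly manages Ulric. Under Ulric: Ione (1). That's 2 in total.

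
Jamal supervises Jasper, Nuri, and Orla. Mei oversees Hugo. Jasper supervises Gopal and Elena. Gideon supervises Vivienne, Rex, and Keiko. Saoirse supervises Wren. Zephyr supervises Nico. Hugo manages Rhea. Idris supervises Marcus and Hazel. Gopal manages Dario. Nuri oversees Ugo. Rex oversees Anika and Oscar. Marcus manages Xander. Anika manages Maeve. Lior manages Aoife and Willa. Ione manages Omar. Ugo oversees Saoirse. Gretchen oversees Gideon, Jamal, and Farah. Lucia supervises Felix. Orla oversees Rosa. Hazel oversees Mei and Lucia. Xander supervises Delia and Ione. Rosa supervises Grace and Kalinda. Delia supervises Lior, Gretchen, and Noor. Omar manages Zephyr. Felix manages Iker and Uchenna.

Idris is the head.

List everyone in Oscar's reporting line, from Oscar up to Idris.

Oscar reports to Rex. Rex reports to Gideon. Gideon reports to Gretchen. Gretchen reports to Delia. Delia reports to Xander. Xander reports to Marcus. Marcus reports to Idris. Idris is at the top.

Oscar -> Rex -> Gideon -> Gretchen -> Delia -> Xander -> Marcus -> Idris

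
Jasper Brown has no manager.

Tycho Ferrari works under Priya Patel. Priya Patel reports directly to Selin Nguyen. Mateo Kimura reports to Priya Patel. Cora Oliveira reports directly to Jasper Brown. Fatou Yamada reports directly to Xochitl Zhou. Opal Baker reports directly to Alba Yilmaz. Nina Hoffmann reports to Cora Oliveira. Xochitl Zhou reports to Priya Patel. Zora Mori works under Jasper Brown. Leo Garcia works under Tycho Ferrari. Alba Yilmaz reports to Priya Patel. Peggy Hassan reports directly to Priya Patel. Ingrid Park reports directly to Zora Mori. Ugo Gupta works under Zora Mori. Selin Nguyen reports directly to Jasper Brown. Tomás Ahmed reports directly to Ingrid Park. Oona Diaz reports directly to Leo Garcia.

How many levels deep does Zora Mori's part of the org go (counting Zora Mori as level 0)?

The longest chain under Zora Mori runs Zora Mori → Ingrid Park → Tomás Ahmed, which is 2 levels below Zora Mori.

2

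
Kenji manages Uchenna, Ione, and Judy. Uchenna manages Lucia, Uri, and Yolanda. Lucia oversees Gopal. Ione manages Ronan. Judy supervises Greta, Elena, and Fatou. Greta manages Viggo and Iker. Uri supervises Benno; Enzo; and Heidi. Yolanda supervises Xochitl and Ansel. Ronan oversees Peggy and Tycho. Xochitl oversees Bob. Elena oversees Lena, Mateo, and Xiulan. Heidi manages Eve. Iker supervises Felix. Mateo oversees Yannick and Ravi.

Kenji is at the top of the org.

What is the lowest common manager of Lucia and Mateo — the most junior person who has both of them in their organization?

Kenji

Lucia's chain of managers is Uchenna, Kenji. Mateo's chain of managers is Elena, Judy, Kenji. The first manager that appears in both chains is Kenji.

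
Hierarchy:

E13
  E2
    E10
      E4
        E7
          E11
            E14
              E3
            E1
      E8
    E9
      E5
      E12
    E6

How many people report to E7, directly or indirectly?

E7 directly manages E11. Under E11: E1, E14, E3 (3). That's 4 in total.

4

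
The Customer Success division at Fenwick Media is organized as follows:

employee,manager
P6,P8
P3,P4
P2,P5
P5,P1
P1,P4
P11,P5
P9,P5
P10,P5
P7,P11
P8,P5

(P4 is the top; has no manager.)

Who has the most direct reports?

Direct-report counts: P4 has 2; P1 has 1; P5 has 5; P8 has 1; P11 has 1. The largest is 5, held by P5.

P5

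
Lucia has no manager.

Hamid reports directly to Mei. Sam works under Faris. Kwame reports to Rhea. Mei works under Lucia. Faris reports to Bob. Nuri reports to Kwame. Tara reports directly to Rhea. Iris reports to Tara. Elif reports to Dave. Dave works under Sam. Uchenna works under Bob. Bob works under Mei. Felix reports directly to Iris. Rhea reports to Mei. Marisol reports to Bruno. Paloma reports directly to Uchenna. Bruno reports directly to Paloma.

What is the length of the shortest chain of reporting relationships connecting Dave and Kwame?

6

Dave is 4 levels below Mei, and Kwame is 2 levels below Mei (their lowest common manager). The shortest path runs up from Dave to Mei and back down to Kwame: 4 + 2 = 6 links.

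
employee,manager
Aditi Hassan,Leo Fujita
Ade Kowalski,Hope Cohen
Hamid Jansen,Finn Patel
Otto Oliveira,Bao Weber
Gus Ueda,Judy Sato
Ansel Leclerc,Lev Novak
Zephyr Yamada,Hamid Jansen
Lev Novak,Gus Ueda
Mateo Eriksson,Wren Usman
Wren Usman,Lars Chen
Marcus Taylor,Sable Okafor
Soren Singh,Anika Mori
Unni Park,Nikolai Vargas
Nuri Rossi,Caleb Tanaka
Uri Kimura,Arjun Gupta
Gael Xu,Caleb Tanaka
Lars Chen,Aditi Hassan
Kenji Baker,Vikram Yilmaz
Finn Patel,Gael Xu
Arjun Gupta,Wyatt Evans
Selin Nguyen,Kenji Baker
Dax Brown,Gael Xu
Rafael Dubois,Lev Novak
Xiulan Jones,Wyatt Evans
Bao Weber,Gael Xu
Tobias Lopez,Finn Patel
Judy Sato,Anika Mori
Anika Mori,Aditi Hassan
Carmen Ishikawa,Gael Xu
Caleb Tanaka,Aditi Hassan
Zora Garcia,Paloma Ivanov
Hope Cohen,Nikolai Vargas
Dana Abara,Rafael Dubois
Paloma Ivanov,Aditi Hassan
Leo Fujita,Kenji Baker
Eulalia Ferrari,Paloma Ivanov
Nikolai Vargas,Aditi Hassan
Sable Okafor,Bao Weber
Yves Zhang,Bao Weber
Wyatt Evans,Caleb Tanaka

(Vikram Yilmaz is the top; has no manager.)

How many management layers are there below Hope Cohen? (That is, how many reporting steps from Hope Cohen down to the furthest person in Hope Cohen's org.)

The longest chain under Hope Cohen runs Hope Cohen → Ade Kowalski, which is 1 level below Hope Cohen.

1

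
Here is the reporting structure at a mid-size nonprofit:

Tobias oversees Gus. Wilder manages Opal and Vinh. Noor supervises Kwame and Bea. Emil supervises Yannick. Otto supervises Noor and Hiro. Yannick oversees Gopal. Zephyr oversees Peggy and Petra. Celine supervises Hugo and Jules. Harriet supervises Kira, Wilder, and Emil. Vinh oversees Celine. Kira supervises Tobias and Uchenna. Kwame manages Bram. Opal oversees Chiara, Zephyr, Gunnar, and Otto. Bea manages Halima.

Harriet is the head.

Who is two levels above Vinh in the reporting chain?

Vinh reports to Wilder, and Wilder reports to Harriet. So Vinh's skip-level manager is Harriet.

Harriet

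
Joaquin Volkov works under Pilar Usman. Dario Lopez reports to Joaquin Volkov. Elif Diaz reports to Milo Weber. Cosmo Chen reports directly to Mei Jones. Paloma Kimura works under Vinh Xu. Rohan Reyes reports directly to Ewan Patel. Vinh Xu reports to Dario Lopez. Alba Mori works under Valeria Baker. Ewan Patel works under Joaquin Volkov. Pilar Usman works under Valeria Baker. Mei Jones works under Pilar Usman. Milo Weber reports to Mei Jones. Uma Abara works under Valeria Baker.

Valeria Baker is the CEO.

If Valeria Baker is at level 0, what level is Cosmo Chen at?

3

Chain from Cosmo Chen up to Valeria Baker: Cosmo Chen → Mei Jones → Pilar Usman → Valeria Baker. That is 3 steps up, so Cosmo Chen is 3 levels below Valeria Baker.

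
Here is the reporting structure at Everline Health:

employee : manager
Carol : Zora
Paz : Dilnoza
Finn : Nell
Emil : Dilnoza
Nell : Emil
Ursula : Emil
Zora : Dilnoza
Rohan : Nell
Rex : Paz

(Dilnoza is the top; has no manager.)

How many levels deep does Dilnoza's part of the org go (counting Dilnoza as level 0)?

3

The longest chain under Dilnoza runs Dilnoza → Emil → Nell → Finn, which is 3 levels below Dilnoza.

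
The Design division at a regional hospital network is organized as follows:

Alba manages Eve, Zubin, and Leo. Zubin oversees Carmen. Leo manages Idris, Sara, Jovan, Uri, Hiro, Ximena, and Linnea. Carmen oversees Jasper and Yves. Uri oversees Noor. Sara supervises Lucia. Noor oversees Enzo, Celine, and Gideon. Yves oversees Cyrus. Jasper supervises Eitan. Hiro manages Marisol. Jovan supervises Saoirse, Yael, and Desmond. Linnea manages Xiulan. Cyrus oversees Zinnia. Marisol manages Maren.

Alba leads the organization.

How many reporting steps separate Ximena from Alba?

Chain from Ximena up to Alba: Ximena → Leo → Alba. That is 2 steps up, so Ximena is 2 levels below Alba.

2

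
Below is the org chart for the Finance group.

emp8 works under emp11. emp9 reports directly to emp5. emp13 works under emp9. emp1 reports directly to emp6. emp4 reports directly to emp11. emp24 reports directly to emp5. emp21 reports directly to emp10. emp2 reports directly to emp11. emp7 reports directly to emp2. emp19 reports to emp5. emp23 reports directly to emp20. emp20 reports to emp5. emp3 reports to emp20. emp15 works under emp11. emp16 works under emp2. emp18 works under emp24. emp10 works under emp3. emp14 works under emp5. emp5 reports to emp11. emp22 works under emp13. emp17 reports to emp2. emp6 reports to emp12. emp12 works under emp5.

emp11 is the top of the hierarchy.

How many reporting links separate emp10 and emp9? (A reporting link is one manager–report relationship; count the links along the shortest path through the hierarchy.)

emp10 is 3 levels below emp5, and emp9 is 1 level below emp5 (their lowest common manager). The shortest path runs up from emp10 to emp5 and back down to emp9: 3 + 1 = 4 links.

4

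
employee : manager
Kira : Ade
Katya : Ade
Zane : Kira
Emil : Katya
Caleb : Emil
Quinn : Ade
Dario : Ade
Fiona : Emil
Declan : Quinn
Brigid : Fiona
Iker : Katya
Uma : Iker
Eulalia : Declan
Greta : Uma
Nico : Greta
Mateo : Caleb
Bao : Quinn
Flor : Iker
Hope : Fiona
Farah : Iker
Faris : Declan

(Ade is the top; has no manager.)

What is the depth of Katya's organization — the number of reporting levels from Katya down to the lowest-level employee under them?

The longest chain under Katya runs Katya → Iker → Uma → Greta → Nico, which is 4 levels below Katya.

4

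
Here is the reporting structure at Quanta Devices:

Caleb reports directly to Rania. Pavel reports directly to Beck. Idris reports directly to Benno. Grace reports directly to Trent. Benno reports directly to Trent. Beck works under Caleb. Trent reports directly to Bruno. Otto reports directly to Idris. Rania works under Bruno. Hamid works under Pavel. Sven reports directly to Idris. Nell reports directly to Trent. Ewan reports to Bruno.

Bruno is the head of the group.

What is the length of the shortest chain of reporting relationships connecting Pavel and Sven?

Pavel is 4 levels below Bruno, and Sven is 4 levels below Bruno (their lowest common manager). The shortest path runs up from Pavel to Bruno and back down to Sven: 4 + 4 = 8 links.

8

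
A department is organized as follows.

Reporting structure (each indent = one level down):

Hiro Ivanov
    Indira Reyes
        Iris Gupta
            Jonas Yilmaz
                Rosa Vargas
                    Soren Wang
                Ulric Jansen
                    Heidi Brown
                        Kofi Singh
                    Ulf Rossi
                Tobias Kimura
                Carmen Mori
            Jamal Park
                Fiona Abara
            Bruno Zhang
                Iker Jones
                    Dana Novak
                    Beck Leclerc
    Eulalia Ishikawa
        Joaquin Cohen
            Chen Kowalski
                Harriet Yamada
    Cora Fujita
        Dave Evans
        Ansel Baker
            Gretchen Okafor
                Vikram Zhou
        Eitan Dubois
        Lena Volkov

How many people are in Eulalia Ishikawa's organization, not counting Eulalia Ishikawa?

3

Eulalia Ishikawa directly manages Joaquin Cohen. Under Joaquin Cohen: Chen Kowalski, Harriet Yamada (2). That's 3 in total.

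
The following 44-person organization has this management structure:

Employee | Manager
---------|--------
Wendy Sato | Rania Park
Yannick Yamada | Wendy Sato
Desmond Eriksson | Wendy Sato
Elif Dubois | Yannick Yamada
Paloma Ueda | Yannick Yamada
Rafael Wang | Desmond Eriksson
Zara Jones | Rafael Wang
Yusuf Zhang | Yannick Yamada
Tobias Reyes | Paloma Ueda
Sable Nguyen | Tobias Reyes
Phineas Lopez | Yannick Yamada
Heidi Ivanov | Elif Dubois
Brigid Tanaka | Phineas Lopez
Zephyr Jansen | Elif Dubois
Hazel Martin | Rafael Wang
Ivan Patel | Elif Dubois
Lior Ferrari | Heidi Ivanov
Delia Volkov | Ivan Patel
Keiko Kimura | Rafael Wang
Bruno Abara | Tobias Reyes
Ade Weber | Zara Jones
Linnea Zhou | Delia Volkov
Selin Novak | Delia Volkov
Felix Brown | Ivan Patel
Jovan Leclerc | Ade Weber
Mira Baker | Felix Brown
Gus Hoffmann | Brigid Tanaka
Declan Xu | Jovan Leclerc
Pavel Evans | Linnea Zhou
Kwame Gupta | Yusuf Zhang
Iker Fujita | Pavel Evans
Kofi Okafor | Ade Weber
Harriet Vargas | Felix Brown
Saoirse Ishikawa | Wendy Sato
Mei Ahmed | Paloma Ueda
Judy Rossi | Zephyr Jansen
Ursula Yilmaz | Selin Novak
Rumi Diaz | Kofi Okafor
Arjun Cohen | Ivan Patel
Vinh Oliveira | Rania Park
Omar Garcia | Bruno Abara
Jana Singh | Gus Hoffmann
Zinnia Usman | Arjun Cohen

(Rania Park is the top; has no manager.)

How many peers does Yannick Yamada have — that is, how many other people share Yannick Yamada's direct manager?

2

Yannick Yamada reports to Wendy Sato. Wendy Sato's other direct reports are Desmond Eriksson, Saoirse Ishikawa — 2 peers.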